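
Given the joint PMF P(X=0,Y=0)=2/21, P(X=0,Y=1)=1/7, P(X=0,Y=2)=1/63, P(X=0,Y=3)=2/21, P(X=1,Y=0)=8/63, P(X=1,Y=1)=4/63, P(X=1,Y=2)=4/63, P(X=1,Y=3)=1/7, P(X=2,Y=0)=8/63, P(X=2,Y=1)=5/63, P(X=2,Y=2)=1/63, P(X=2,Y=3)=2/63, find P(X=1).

P(X=1) = P(X=1,Y=0) + P(X=1,Y=1) + P(X=1,Y=2) + P(X=1,Y=3)
= 8/63 + 4/63 + 4/63 + 1/7
= 25/63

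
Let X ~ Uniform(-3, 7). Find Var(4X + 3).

For X ~ Uniform(-3, 7):
Var(X) = \frac{25}{3}
Var(4X + 3) = (4)² × Var(X) = 16 × \frac{25}{3} = \frac{400}{3}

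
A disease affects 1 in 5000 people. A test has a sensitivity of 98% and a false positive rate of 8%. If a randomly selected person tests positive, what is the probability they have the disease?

Let D = the rare event, + = positive/flagged.
P(D) = 1/5000
P(+|D) = 98/100 = 49/50
P(+|D') = 8/100 = 2/25
P(+) = P(+|D)P(D) + P(+|D')P(D')
     = \frac{49}{50} × \frac{1}{5000} + \frac{2}{25} × \frac{4999}{5000}
     = \frac{4009}{50000}
P(D|+) = P(+|D)P(D)/P(+) = \frac{49}{20045}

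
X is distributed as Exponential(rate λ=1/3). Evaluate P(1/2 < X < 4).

P(1/2 < X < 4) = ∫_{1/2}^{4} f(x) dx
where f(x) = \frac{e^{- \frac{x}{3}}}{3}
= - \frac{1}{e^{\frac{4}{3}}} + e^{- \frac{1}{6}}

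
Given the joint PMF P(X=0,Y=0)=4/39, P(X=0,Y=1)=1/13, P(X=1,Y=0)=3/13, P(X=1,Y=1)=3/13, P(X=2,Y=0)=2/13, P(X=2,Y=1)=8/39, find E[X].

First find marginal of X:
P(X=0) = 7/39
P(X=1) = 6/13
P(X=2) = 14/39
E[X] = 0 × 7/39 + 1 × 6/13 + 2 × 14/39 = 46/39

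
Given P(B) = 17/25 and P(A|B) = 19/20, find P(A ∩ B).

By definition, P(A|B) = P(A ∩ B) / P(B)
So P(A ∩ B) = P(A|B) × P(B)
= 19/20 × 17/25
= 323/500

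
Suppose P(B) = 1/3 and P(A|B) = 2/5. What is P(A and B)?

By definition, P(A|B) = P(A ∩ B) / P(B)
So P(A ∩ B) = P(A|B) × P(B)
= 2/5 × 1/3
= 2/15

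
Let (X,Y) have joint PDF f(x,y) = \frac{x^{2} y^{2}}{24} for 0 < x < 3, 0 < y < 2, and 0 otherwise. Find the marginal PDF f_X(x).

f_X(x) = ∫_0^2 f(x,y) dy
= ∫_0^2 \frac{x^{2} y^{2}}{24} dy
= \frac{x^{2}}{9} for 0 < x < 3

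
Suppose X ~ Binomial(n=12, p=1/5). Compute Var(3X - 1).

For X ~ Binomial(n=12, p=1/5):
Var(X) = \frac{48}{25}
Var(3X - 1) = (3)² × Var(X) = 9 × \frac{48}{25} = \frac{432}{25}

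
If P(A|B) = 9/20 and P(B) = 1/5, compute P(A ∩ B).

By definition, P(A|B) = P(A ∩ B) / P(B)
So P(A ∩ B) = P(A|B) × P(B)
= 9/20 × 1/5
= 9/100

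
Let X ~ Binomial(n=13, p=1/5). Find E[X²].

Using the identity E[X²] = Var(X) + (E[X])²:
E[X] = \frac{13}{5}
Var(X) = \frac{52}{25}
E[X²] = \frac{52}{25} + (\frac{13}{5})²
= \frac{221}{25}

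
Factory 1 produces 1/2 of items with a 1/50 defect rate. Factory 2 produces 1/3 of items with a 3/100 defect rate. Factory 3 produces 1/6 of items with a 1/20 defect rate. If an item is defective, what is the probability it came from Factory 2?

Using Bayes' theorem:
P(F1) = 1/2, P(D|F1) = 1/50
P(F2) = 1/3, P(D|F2) = 3/100
P(F3) = 1/6, P(D|F3) = 1/20
P(D) = P(D|F1)P(F1) + P(D|F2)P(F2) + P(D|F3)P(F3)
     = \frac{17}{600}
P(F2|D) = P(D|F2)P(F2) / P(D)
= \frac{6}{17}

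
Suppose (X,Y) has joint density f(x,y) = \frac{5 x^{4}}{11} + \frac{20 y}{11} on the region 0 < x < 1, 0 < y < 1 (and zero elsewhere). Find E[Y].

E[Y] = ∫_0^1 ∫_0^1 y × f(x,y) dx dy
= \frac{43}{66}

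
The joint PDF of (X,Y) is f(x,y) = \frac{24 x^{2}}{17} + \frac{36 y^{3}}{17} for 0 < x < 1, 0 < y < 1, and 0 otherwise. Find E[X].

E[X] = ∫_0^1 ∫_0^1 x × f(x,y) dy dx
= ∫_0^1 ∫_0^1 x × (\frac{24 x^{2}}{17} + \frac{36 y^{3}}{17}) dy dx
= \frac{21}{34}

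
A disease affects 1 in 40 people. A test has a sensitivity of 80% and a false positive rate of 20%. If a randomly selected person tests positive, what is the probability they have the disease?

Let D = the rare event, + = positive/flagged.
P(D) = 1/40
P(+|D) = 80/100 = 4/5
P(+|D') = 20/100 = 1/5
P(+) = P(+|D)P(D) + P(+|D')P(D')
     = \frac{4}{5} × \frac{1}{40} + \frac{1}{5} × \frac{39}{40}
     = \frac{43}{200}
P(D|+) = P(+|D)P(D)/P(+) = \frac{4}{43}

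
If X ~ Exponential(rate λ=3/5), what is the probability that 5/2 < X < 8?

P(5/2 < X < 8) = ∫_{5/2}^{8} f(x) dx
where f(x) = \frac{3 e^{- \frac{3 x}{5}}}{5}
= - \frac{1}{e^{\frac{24}{5}}} + e^{- \frac{3}{2}}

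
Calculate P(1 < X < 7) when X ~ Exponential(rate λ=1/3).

P(1 < X < 7) = ∫_{1}^{7} f(x) dx
where f(x) = \frac{e^{- \frac{x}{3}}}{3}
= - \frac{1 - e^{2}}{e^{\frac{7}{3}}}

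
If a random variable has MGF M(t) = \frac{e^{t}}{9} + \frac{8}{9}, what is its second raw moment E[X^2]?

To find E[X^2], compute M^(2)(0):
M^(1)(t) = \frac{e^{t}}{9}
M^(2)(t) = \frac{e^{t}}{9}
M^(2)(0) = \frac{1}{9}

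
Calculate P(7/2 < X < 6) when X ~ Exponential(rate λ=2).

P(7/2 < X < 6) = ∫_{7/2}^{6} f(x) dx
where f(x) = 2 e^{- 2 x}
= - \frac{1 - e^{5}}{e^{12}}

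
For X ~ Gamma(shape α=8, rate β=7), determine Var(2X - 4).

For X ~ Gamma(shape α=8, rate β=7):
Var(X) = \frac{8}{49}
Var(2X - 4) = (2)² × Var(X) = 4 × \frac{8}{49} = \frac{32}{49}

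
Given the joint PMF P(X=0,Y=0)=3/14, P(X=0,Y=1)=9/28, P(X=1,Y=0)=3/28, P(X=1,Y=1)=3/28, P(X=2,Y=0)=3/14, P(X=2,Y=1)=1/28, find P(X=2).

P(X=2) = P(X=2,Y=0) + P(X=2,Y=1)
= 3/14 + 1/28
= 1/4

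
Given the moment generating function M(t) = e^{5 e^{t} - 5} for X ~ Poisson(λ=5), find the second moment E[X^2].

To find E[X^2], compute M^(2)(0):
M^(1)(t) = 5 e^{t} e^{5 e^{t} - 5}
M^(2)(t) = 25 e^{2 t} e^{5 e^{t} - 5} + 5 e^{t} e^{5 e^{t} - 5}
M^(2)(0) = 30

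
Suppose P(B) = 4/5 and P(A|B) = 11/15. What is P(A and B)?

By definition, P(A|B) = P(A ∩ B) / P(B)
So P(A ∩ B) = P(A|B) × P(B)
= 11/15 × 4/5
= 44/75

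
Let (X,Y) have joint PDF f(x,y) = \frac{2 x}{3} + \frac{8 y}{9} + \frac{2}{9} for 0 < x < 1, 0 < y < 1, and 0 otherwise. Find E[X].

E[X] = ∫_0^1 ∫_0^1 x × f(x,y) dy dx
= ∫_0^1 ∫_0^1 x × (\frac{2 x}{3} + \frac{8 y}{9} + \frac{2}{9}) dy dx
= \frac{5}{9}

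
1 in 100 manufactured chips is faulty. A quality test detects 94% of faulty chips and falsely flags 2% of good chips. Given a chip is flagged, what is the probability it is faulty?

Let D = the rare event, + = positive/flagged.
P(D) = 1/100
P(+|D) = 94/100 = 47/50
P(+|D') = 2/100 = 1/50
P(+) = P(+|D)P(D) + P(+|D')P(D')
     = \frac{47}{50} × \frac{1}{100} + \frac{1}{50} × \frac{99}{100}
     = \frac{73}{2500}
P(D|+) = P(+|D)P(D)/P(+) = \frac{47}{146}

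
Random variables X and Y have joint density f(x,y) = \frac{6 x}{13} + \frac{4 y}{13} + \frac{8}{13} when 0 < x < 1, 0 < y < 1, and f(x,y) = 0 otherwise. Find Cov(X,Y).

E[XY] = ∫∫ xy × f(x,y) dx dy = \frac{11}{39}
E[X] = \frac{7}{13}
E[Y] = \frac{41}{78}
Cov(X,Y) = E[XY] - E[X]E[Y] = - \frac{1}{1014}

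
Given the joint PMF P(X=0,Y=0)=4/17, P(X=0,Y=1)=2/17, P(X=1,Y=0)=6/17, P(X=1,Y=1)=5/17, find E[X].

First find marginal of X:
P(X=0) = 6/17
P(X=1) = 11/17
E[X] = 0 × 6/17 + 1 × 11/17 = 11/17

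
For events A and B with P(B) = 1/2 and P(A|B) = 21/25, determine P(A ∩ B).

By definition, P(A|B) = P(A ∩ B) / P(B)
So P(A ∩ B) = P(A|B) × P(B)
= 21/25 × 1/2
= 21/50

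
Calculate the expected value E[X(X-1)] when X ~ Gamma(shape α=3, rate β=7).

E[X(X-1)] = E[X² - X] = E[X²] - E[X]
E[X] = \frac{3}{7}
E[X²] = Var(X) + (E[X])² = \frac{3}{49} + (\frac{3}{7})² = \frac{12}{49}
E[X(X-1)] = \frac{12}{49} - \frac{3}{7} = - \frac{9}{49}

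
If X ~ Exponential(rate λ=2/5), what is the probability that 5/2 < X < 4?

P(5/2 < X < 4) = ∫_{5/2}^{4} f(x) dx
where f(x) = \frac{2 e^{- \frac{2 x}{5}}}{5}
= - \frac{1}{e^{\frac{8}{5}}} + e^{-1}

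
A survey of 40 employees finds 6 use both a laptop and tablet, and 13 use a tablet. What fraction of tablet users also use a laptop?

P(A ∩ B) = 6/40 = 3/20
P(B) = 13/40
P(A|B) = P(A ∩ B) / P(B) = (3/20) / (13/40) = 6/13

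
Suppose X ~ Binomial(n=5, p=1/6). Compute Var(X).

For X ~ Binomial(n=5, p=1/6):
Var(X) = \frac{25}{36}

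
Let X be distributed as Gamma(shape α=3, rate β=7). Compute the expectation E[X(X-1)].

E[X(X-1)] = E[X² - X] = E[X²] - E[X]
E[X] = \frac{3}{7}
E[X²] = Var(X) + (E[X])² = \frac{3}{49} + (\frac{3}{7})² = \frac{12}{49}
E[X(X-1)] = \frac{12}{49} - \frac{3}{7} = - \frac{9}{49}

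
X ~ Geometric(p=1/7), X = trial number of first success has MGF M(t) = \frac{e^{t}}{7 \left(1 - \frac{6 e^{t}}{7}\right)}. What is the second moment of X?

To find E[X^2], compute M^(2)(0):
M^(1)(t) = \frac{e^{t}}{7 \left(1 - \frac{6 e^{t}}{7}\right)} + \frac{6 e^{2 t}}{49 \left(1 - \frac{6 e^{t}}{7}\right)^{2}}
M^(2)(t) = \frac{e^{t}}{7 \left(1 - \frac{6 e^{t}}{7}\right)} + \frac{18 e^{2 t}}{49 \left(1 - \frac{6 e^{t}}{7}\right)^{2}} + \frac{72 e^{3 t}}{343 \left(1 - \frac{6 e^{t}}{7}\right)^{3}}
M^(2)(0) = 91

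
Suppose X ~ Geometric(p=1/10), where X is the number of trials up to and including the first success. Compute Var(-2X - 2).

For X ~ Geometric(p=1/10), where X is the number of trials up to and including the first success:
Var(X) = 90
Var(-2X - 2) = (-2)² × Var(X) = 4 × 90 = 360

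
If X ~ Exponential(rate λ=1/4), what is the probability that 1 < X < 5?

P(1 < X < 5) = ∫_{1}^{5} f(x) dx
where f(x) = \frac{e^{- \frac{x}{4}}}{4}
= - \frac{1 - e}{e^{\frac{5}{4}}}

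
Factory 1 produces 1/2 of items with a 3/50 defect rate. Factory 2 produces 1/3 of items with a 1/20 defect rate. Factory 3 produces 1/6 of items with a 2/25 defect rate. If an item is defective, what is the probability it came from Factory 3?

Using Bayes' theorem:
P(F1) = 1/2, P(D|F1) = 3/50
P(F2) = 1/3, P(D|F2) = 1/20
P(F3) = 1/6, P(D|F3) = 2/25
P(D) = P(D|F1)P(F1) + P(D|F2)P(F2) + P(D|F3)P(F3)
     = \frac{3}{50}
P(F3|D) = P(D|F3)P(F3) / P(D)
= \frac{2}{9}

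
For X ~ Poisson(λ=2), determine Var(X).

For X ~ Poisson(λ=2):
Var(X) = 2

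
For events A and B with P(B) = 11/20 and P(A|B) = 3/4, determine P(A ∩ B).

By definition, P(A|B) = P(A ∩ B) / P(B)
So P(A ∩ B) = P(A|B) × P(B)
= 3/4 × 11/20
= 33/80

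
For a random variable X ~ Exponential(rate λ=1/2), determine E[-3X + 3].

For X ~ Exponential(rate λ=1/2):
E[X] = 2
E[-3X + 3] = -3 × E[X] + 3 = -3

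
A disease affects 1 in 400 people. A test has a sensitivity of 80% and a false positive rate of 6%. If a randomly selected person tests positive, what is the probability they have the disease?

Let D = the rare event, + = positive/flagged.
P(D) = 1/400
P(+|D) = 80/100 = 4/5
P(+|D') = 6/100 = 3/50
P(+) = P(+|D)P(D) + P(+|D')P(D')
     = \frac{4}{5} × \frac{1}{400} + \frac{3}{50} × \frac{399}{400}
     = \frac{1237}{20000}
P(D|+) = P(+|D)P(D)/P(+) = \frac{40}{1237}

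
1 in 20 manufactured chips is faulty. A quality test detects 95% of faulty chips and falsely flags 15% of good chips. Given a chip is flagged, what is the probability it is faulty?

Let D = the rare event, + = positive/flagged.
P(D) = 1/20
P(+|D) = 95/100 = 19/20
P(+|D') = 15/100 = 3/20
P(+) = P(+|D)P(D) + P(+|D')P(D')
     = \frac{19}{20} × \frac{1}{20} + \frac{3}{20} × \frac{19}{20}
     = \frac{19}{100}
P(D|+) = P(+|D)P(D)/P(+) = \frac{1}{4}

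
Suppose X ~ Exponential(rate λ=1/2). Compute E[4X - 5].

For X ~ Exponential(rate λ=1/2):
E[X] = 2
E[4X - 5] = 4 × E[X] - 5 = 3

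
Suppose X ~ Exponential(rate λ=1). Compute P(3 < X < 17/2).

P(3 < X < 17/2) = ∫_{3}^{17/2} f(x) dx
where f(x) = e^{- x}
= - \frac{1}{e^{\frac{17}{2}}} + e^{-3}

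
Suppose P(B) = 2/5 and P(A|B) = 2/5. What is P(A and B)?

By definition, P(A|B) = P(A ∩ B) / P(B)
So P(A ∩ B) = P(A|B) × P(B)
= 2/5 × 2/5
= 4/25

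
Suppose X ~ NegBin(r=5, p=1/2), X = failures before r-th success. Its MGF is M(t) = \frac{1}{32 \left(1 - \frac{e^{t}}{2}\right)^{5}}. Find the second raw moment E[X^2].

To find E[X^2], compute M^(2)(0):
M^(1)(t) = \frac{5 e^{t}}{64 \left(1 - \frac{e^{t}}{2}\right)^{6}}
M^(2)(t) = \frac{5 e^{t}}{64 \left(1 - \frac{e^{t}}{2}\right)^{6}} + \frac{15 e^{2 t}}{64 \left(1 - \frac{e^{t}}{2}\right)^{7}}
M^(2)(0) = 35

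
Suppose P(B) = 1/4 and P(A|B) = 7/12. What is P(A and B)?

By definition, P(A|B) = P(A ∩ B) / P(B)
So P(A ∩ B) = P(A|B) × P(B)
= 7/12 × 1/4
= 7/48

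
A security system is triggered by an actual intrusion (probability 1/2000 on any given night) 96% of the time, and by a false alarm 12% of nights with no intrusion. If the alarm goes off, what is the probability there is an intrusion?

Let D = the rare event, + = positive/flagged.
P(D) = 1/2000
P(+|D) = 96/100 = 24/25
P(+|D') = 12/100 = 3/25
P(+) = P(+|D)P(D) + P(+|D')P(D')
     = \frac{24}{25} × \frac{1}{2000} + \frac{3}{25} × \frac{1999}{2000}
     = \frac{6021}{50000}
P(D|+) = P(+|D)P(D)/P(+) = \frac{8}{2007}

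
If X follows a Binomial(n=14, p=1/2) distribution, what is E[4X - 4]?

For X ~ Binomial(n=14, p=1/2):
E[X] = 7
E[4X - 4] = 4 × E[X] - 4 = 24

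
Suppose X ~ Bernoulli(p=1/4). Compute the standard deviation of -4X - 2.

For X ~ Bernoulli(p=1/4):
Var(X) = \frac{3}{16}
SD(X) = √(Var(X)) = √(\frac{3}{16}) = \frac{\sqrt{3}}{4}
SD(-4X - 2) = |-4| × SD(X) = 4 × \frac{\sqrt{3}}{4} = \sqrt{3}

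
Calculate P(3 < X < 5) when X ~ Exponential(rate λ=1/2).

P(3 < X < 5) = ∫_{3}^{5} f(x) dx
where f(x) = \frac{e^{- \frac{x}{2}}}{2}
= - \frac{1 - e}{e^{\frac{5}{2}}}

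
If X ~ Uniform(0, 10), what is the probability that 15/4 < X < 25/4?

P(15/4 < X < 25/4) = ∫_{15/4}^{25/4} f(x) dx
where f(x) = \frac{1}{10}
= \frac{1}{4}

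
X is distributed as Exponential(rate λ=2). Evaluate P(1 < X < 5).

P(1 < X < 5) = ∫_{1}^{5} f(x) dx
where f(x) = 2 e^{- 2 x}
= - \frac{1 - e^{8}}{e^{10}}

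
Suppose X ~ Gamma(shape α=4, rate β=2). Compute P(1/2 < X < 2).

P(1/2 < X < 2) = ∫_{1/2}^{2} f(x) dx
where f(x) = \frac{8 x^{3} e^{- 2 x}}{3}
= \frac{-71 + 8 e^{3}}{3 e^{4}}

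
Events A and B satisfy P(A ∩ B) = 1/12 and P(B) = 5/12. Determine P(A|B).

P(A|B) = P(A ∩ B) / P(B)
= (1/12) / (5/12)
= 1/5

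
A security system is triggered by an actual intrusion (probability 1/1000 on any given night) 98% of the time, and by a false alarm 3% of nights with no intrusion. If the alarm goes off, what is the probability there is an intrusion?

Let D = the rare event, + = positive/flagged.
P(D) = 1/1000
P(+|D) = 98/100 = 49/50
P(+|D') = 3/100
P(+) = P(+|D)P(D) + P(+|D')P(D')
     = \frac{49}{50} × \frac{1}{1000} + \frac{3}{100} × \frac{999}{1000}
     = \frac{619}{20000}
P(D|+) = P(+|D)P(D)/P(+) = \frac{98}{3095}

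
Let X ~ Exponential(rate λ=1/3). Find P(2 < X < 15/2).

P(2 < X < 15/2) = ∫_{2}^{15/2} f(x) dx
where f(x) = \frac{e^{- \frac{x}{3}}}{3}
= - \frac{1}{e^{\frac{5}{2}}} + e^{- \frac{2}{3}}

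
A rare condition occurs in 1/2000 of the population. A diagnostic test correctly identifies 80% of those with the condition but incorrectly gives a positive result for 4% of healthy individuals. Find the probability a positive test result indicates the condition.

Let D = the rare event, + = positive/flagged.
P(D) = 1/2000
P(+|D) = 80/100 = 4/5
P(+|D') = 4/100 = 1/25
P(+) = P(+|D)P(D) + P(+|D')P(D')
     = \frac{4}{5} × \frac{1}{2000} + \frac{1}{25} × \frac{1999}{2000}
     = \frac{2019}{50000}
P(D|+) = P(+|D)P(D)/P(+) = \frac{20}{2019}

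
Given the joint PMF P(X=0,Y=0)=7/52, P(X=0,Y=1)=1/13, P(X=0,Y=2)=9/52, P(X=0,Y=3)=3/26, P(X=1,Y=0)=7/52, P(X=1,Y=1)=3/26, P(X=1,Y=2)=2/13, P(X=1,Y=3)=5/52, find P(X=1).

P(X=1) = P(X=1,Y=0) + P(X=1,Y=1) + P(X=1,Y=2) + P(X=1,Y=3)
= 7/52 + 3/26 + 2/13 + 5/52
= 1/2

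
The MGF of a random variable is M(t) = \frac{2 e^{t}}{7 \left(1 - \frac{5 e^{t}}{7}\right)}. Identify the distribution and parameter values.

The MGF M(t) = \frac{2 e^{t}}{7 \left(1 - \frac{5 e^{t}}{7}\right)} is the standard form for the Geometric distribution.
Comparing with the known MGF formula identifies: Geometric(p=2/7), X = trial number of first success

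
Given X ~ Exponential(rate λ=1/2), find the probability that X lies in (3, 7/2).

P(3 < X < 7/2) = ∫_{3}^{7/2} f(x) dx
where f(x) = \frac{e^{- \frac{x}{2}}}{2}
= - \frac{1}{e^{\frac{7}{4}}} + e^{- \frac{3}{2}}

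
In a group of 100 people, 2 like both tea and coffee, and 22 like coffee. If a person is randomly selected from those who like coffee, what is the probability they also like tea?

P(A ∩ B) = 2/100 = 1/50
P(B) = 22/100 = 11/50
P(A|B) = P(A ∩ B) / P(B) = (1/50) / (11/50) = 1/11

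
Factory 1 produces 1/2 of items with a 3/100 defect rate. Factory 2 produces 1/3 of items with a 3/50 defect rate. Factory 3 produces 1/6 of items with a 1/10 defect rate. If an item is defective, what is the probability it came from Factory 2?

Using Bayes' theorem:
P(F1) = 1/2, P(D|F1) = 3/100
P(F2) = 1/3, P(D|F2) = 3/50
P(F3) = 1/6, P(D|F3) = 1/10
P(D) = P(D|F1)P(F1) + P(D|F2)P(F2) + P(D|F3)P(F3)
     = \frac{31}{600}
P(F2|D) = P(D|F2)P(F2) / P(D)
= \frac{12}{31}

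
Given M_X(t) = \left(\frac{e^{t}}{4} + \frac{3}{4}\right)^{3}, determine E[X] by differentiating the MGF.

To find E[X], compute M^(1)(0):
M^(1)(t) = \frac{3 \left(\frac{e^{t}}{4} + \frac{3}{4}\right)^{2} e^{t}}{4}
M^(1)(0) = \frac{3}{4}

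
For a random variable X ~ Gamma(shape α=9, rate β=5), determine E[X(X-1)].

E[X(X-1)] = E[X² - X] = E[X²] - E[X]
E[X] = \frac{9}{5}
E[X²] = Var(X) + (E[X])² = \frac{9}{25} + (\frac{9}{5})² = \frac{18}{5}
E[X(X-1)] = \frac{18}{5} - \frac{9}{5} = \frac{9}{5}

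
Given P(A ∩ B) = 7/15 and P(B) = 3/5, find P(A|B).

P(A|B) = P(A ∩ B) / P(B)
= (7/15) / (3/5)
= 7/9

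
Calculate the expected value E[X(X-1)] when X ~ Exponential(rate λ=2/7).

E[X(X-1)] = E[X² - X] = E[X²] - E[X]
E[X] = \frac{7}{2}
E[X²] = Var(X) + (E[X])² = \frac{49}{4} + (\frac{7}{2})² = \frac{49}{2}
E[X(X-1)] = \frac{49}{2} - \frac{7}{2} = 21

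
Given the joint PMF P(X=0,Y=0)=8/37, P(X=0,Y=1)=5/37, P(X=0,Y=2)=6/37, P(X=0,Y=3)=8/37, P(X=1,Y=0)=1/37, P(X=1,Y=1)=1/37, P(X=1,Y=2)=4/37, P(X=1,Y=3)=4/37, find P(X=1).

P(X=1) = P(X=1,Y=0) + P(X=1,Y=1) + P(X=1,Y=2) + P(X=1,Y=3)
= 1/37 + 1/37 + 4/37 + 4/37
= 10/37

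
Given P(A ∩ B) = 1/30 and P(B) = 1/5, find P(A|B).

P(A|B) = P(A ∩ B) / P(B)
= (1/30) / (1/5)
= 1/6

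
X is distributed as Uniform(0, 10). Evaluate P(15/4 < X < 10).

P(15/4 < X < 10) = ∫_{15/4}^{10} f(x) dx
where f(x) = \frac{1}{10}
= \frac{5}{8}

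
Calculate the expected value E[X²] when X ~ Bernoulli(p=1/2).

Using the identity E[X²] = Var(X) + (E[X])²:
E[X] = \frac{1}{2}
Var(X) = \frac{1}{4}
E[X²] = \frac{1}{4} + (\frac{1}{2})²
= \frac{1}{2}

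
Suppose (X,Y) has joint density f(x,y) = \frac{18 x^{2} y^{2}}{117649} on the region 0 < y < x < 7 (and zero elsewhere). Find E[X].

f_X(x) = ∫_0^x \frac{18 x^{2} y^{2}}{117649} dy = \frac{6 x^{5}}{117649}
E[X] = ∫_0^7 x × (\frac{6 x^{5}}{117649}) dx = 6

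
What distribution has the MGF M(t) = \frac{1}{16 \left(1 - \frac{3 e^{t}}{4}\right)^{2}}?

The MGF M(t) = \frac{1}{16 \left(1 - \frac{3 e^{t}}{4}\right)^{2}} is the standard form for the NegativeBinomial distribution.
Comparing with the known MGF formula identifies: NegBin(r=2, p=1/4), X = failures before r-th success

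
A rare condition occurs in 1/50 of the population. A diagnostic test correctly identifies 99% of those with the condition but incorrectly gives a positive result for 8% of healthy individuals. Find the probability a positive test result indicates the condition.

Let D = the rare event, + = positive/flagged.
P(D) = 1/50
P(+|D) = 99/100
P(+|D') = 8/100 = 2/25
P(+) = P(+|D)P(D) + P(+|D')P(D')
     = \frac{99}{100} × \frac{1}{50} + \frac{2}{25} × \frac{49}{50}
     = \frac{491}{5000}
P(D|+) = P(+|D)P(D)/P(+) = \frac{99}{491}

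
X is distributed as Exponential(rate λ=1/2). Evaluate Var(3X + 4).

For X ~ Exponential(rate λ=1/2):
Var(X) = 4
Var(3X + 4) = (3)² × Var(X) = 9 × 4 = 36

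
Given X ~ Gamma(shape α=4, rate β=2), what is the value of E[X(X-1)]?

E[X(X-1)] = E[X² - X] = E[X²] - E[X]
E[X] = 2
E[X²] = Var(X) + (E[X])² = 1 + (2)² = 5
E[X(X-1)] = 5 - 2 = 3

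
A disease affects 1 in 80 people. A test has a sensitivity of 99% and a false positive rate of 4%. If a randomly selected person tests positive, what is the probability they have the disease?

Let D = the rare event, + = positive/flagged.
P(D) = 1/80
P(+|D) = 99/100
P(+|D') = 4/100 = 1/25
P(+) = P(+|D)P(D) + P(+|D')P(D')
     = \frac{99}{100} × \frac{1}{80} + \frac{1}{25} × \frac{79}{80}
     = \frac{83}{1600}
P(D|+) = P(+|D)P(D)/P(+) = \frac{99}{415}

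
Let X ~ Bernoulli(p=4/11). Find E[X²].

Using the identity E[X²] = Var(X) + (E[X])²:
E[X] = \frac{4}{11}
Var(X) = \frac{28}{121}
E[X²] = \frac{28}{121} + (\frac{4}{11})²
= \frac{4}{11}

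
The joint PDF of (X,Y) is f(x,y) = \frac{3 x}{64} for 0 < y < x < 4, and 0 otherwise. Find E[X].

f_X(x) = ∫_0^x \frac{3 x}{64} dy = \frac{3 x^{2}}{64}
E[X] = ∫_0^4 x × (\frac{3 x^{2}}{64}) dx = 3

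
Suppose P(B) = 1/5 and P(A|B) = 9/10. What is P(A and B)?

By definition, P(A|B) = P(A ∩ B) / P(B)
So P(A ∩ B) = P(A|B) × P(B)
= 9/10 × 1/5
= 9/50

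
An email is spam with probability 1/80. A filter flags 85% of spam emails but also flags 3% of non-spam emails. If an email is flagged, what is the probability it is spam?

Let D = the rare event, + = positive/flagged.
P(D) = 1/80
P(+|D) = 85/100 = 17/20
P(+|D') = 3/100
P(+) = P(+|D)P(D) + P(+|D')P(D')
     = \frac{17}{20} × \frac{1}{80} + \frac{3}{100} × \frac{79}{80}
     = \frac{161}{4000}
P(D|+) = P(+|D)P(D)/P(+) = \frac{85}{322}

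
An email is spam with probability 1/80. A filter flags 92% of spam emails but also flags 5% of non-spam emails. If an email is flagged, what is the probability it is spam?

Let D = the rare event, + = positive/flagged.
P(D) = 1/80
P(+|D) = 92/100 = 23/25
P(+|D') = 5/100 = 1/20
P(+) = P(+|D)P(D) + P(+|D')P(D')
     = \frac{23}{25} × \frac{1}{80} + \frac{1}{20} × \frac{79}{80}
     = \frac{487}{8000}
P(D|+) = P(+|D)P(D)/P(+) = \frac{92}{487}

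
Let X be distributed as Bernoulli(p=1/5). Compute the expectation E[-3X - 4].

For X ~ Bernoulli(p=1/5):
E[X] = \frac{1}{5}
E[-3X - 4] = -3 × E[X] - 4 = - \frac{23}{5}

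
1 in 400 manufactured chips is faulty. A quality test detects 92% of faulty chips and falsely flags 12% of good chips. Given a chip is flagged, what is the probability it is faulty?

Let D = the rare event, + = positive/flagged.
P(D) = 1/400
P(+|D) = 92/100 = 23/25
P(+|D') = 12/100 = 3/25
P(+) = P(+|D)P(D) + P(+|D')P(D')
     = \frac{23}{25} × \frac{1}{400} + \frac{3}{25} × \frac{399}{400}
     = \frac{61}{500}
P(D|+) = P(+|D)P(D)/P(+) = \frac{23}{1220}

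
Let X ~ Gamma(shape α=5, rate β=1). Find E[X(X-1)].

E[X(X-1)] = E[X² - X] = E[X²] - E[X]
E[X] = 5
E[X²] = Var(X) + (E[X])² = 5 + (5)² = 30
E[X(X-1)] = 30 - 5 = 25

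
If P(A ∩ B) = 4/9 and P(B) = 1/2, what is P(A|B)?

P(A|B) = P(A ∩ B) / P(B)
= (4/9) / (1/2)
= 8/9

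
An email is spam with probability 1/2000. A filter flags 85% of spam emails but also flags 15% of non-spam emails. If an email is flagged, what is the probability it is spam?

Let D = the rare event, + = positive/flagged.
P(D) = 1/2000
P(+|D) = 85/100 = 17/20
P(+|D') = 15/100 = 3/20
P(+) = P(+|D)P(D) + P(+|D')P(D')
     = \frac{17}{20} × \frac{1}{2000} + \frac{3}{20} × \frac{1999}{2000}
     = \frac{3007}{20000}
P(D|+) = P(+|D)P(D)/P(+) = \frac{17}{6014}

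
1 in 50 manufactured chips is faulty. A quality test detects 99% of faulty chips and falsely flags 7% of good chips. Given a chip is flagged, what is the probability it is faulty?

Let D = the rare event, + = positive/flagged.
P(D) = 1/50
P(+|D) = 99/100
P(+|D') = 7/100
P(+) = P(+|D)P(D) + P(+|D')P(D')
     = \frac{99}{100} × \frac{1}{50} + \frac{7}{100} × \frac{49}{50}
     = \frac{221}{2500}
P(D|+) = P(+|D)P(D)/P(+) = \frac{99}{442}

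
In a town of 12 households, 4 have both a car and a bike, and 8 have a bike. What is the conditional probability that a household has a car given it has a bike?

P(A ∩ B) = 4/12 = 1/3
P(B) = 8/12 = 2/3
P(A|B) = P(A ∩ B) / P(B) = (1/3) / (2/3) = 1/2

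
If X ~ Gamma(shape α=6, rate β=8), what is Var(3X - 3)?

For X ~ Gamma(shape α=6, rate β=8):
Var(X) = \frac{3}{32}
Var(3X - 3) = (3)² × Var(X) = 9 × \frac{3}{32} = \frac{27}{32}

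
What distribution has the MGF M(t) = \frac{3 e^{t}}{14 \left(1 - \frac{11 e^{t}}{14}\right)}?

The MGF M(t) = \frac{3 e^{t}}{14 \left(1 - \frac{11 e^{t}}{14}\right)} is the standard form for the Geometric distribution.
Comparing with the known MGF formula identifies: Geometric(p=3/14), X = trial number of first success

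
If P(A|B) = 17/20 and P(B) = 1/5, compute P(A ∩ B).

By definition, P(A|B) = P(A ∩ B) / P(B)
So P(A ∩ B) = P(A|B) × P(B)
= 17/20 × 1/5
= 17/100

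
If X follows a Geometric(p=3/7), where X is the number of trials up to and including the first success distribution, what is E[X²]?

Using the identity E[X²] = Var(X) + (E[X])²:
E[X] = \frac{7}{3}
Var(X) = \frac{28}{9}
E[X²] = \frac{28}{9} + (\frac{7}{3})²
= \frac{77}{9}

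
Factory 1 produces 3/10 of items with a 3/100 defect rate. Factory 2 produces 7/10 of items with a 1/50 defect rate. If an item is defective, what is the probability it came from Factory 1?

Using Bayes' theorem:
P(F1) = 3/10, P(D|F1) = 3/100
P(F2) = 7/10, P(D|F2) = 1/50
P(D) = P(D|F1)P(F1) + P(D|F2)P(F2)
     = \frac{23}{1000}
P(F1|D) = P(D|F1)P(F1) / P(D)
= \frac{9}{23}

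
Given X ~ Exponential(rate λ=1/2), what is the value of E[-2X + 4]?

For X ~ Exponential(rate λ=1/2):
E[X] = 2
E[-2X + 4] = -2 × E[X] + 4 = 0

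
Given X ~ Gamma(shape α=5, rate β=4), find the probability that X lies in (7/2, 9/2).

P(7/2 < X < 9/2) = ∫_{7/2}^{9/2} f(x) dx
where f(x) = \frac{128 x^{4} e^{- 4 x}}{3}
= \frac{-5527 + 2171 e^{4}}{e^{18}}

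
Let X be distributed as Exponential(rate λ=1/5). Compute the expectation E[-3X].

For X ~ Exponential(rate λ=1/5):
E[X] = 5
E[-3X] = -3 × E[X] + 0 = -15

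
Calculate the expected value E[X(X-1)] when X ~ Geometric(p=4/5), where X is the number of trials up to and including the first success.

E[X(X-1)] = E[X² - X] = E[X²] - E[X]
E[X] = \frac{5}{4}
E[X²] = Var(X) + (E[X])² = \frac{5}{16} + (\frac{5}{4})² = \frac{15}{8}
E[X(X-1)] = \frac{15}{8} - \frac{5}{4} = \frac{5}{8}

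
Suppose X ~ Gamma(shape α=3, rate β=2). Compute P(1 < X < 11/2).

P(1 < X < 11/2) = ∫_{1}^{11/2} f(x) dx
where f(x) = 4 x^{2} e^{- 2 x}
= \frac{5 \left(-29 + 2 e^{9}\right)}{2 e^{11}}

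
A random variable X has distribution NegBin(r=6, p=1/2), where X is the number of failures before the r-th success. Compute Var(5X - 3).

For X ~ NegBin(r=6, p=1/2), where X is the number of failures before the r-th success:
Var(X) = 12
Var(5X - 3) = (5)² × Var(X) = 25 × 12 = 300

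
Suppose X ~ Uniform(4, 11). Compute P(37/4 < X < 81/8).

P(37/4 < X < 81/8) = ∫_{37/4}^{81/8} f(x) dx
where f(x) = \frac{1}{7}
= \frac{1}{8}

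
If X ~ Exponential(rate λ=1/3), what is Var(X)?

For X ~ Exponential(rate λ=1/3):
Var(X) = 9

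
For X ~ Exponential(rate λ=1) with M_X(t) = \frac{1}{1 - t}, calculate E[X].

To find E[X], compute M^(1)(0):
M^(1)(t) = \frac{1}{\left(1 - t\right)^{2}}
M^(1)(0) = 1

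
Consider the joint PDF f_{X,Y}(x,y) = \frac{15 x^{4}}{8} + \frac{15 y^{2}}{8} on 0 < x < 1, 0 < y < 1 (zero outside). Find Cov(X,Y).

E[XY] = ∫∫ xy × f(x,y) dx dy = \frac{25}{64}
E[X] = \frac{5}{8}
E[Y] = \frac{21}{32}
Cov(X,Y) = E[XY] - E[X]E[Y] = - \frac{5}{256}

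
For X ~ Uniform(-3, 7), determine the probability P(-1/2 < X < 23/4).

P(-1/2 < X < 23/4) = ∫_{-1/2}^{23/4} f(x) dx
where f(x) = \frac{1}{10}
= \frac{5}{8}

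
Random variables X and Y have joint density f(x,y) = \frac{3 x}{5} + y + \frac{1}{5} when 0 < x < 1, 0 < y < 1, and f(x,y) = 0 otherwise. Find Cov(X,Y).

E[XY] = ∫∫ xy × f(x,y) dx dy = \frac{19}{60}
E[X] = \frac{11}{20}
E[Y] = \frac{7}{12}
Cov(X,Y) = E[XY] - E[X]E[Y] = - \frac{1}{240}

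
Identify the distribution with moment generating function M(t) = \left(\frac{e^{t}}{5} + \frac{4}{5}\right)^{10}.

The MGF M(t) = \left(\frac{e^{t}}{5} + \frac{4}{5}\right)^{10} is the standard form for the Binomial distribution.
Comparing with the known MGF formula identifies: Binomial(n=10, p=1/5)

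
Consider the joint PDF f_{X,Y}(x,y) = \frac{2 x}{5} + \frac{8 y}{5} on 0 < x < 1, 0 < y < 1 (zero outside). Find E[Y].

E[Y] = ∫_0^1 ∫_0^1 y × f(x,y) dx dy
= \frac{19}{30}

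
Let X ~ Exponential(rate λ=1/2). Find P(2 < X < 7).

P(2 < X < 7) = ∫_{2}^{7} f(x) dx
where f(x) = \frac{e^{- \frac{x}{2}}}{2}
= - \frac{1}{e^{\frac{7}{2}}} + e^{-1}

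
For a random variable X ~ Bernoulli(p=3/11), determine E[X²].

Using the identity E[X²] = Var(X) + (E[X])²:
E[X] = \frac{3}{11}
Var(X) = \frac{24}{121}
E[X²] = \frac{24}{121} + (\frac{3}{11})²
= \frac{3}{11}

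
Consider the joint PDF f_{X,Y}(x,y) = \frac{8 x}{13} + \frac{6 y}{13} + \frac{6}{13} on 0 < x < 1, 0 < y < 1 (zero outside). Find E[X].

E[X] = ∫_0^1 ∫_0^1 x × f(x,y) dy dx
= ∫_0^1 ∫_0^1 x × (\frac{8 x}{13} + \frac{6 y}{13} + \frac{6}{13}) dy dx
= \frac{43}{78}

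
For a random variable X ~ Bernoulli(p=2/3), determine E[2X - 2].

For X ~ Bernoulli(p=2/3):
E[X] = \frac{2}{3}
E[2X - 2] = 2 × E[X] - 2 = - \frac{2}{3}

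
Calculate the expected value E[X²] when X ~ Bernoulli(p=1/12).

Using the identity E[X²] = Var(X) + (E[X])²:
E[X] = \frac{1}{12}
Var(X) = \frac{11}{144}
E[X²] = \frac{11}{144} + (\frac{1}{12})²
= \frac{1}{12}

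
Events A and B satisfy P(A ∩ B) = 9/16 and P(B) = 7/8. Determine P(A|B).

P(A|B) = P(A ∩ B) / P(B)
= (9/16) / (7/8)
= 9/14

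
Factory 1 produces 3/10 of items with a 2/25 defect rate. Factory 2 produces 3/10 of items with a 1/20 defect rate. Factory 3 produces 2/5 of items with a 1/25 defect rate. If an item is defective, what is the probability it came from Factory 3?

Using Bayes' theorem:
P(F1) = 3/10, P(D|F1) = 2/25
P(F2) = 3/10, P(D|F2) = 1/20
P(F3) = 2/5, P(D|F3) = 1/25
P(D) = P(D|F1)P(F1) + P(D|F2)P(F2) + P(D|F3)P(F3)
     = \frac{11}{200}
P(F3|D) = P(D|F3)P(F3) / P(D)
= \frac{16}{55}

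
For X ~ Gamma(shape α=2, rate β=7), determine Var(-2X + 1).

For X ~ Gamma(shape α=2, rate β=7):
Var(X) = \frac{2}{49}
Var(-2X + 1) = (-2)² × Var(X) = 4 × \frac{2}{49} = \frac{8}{49}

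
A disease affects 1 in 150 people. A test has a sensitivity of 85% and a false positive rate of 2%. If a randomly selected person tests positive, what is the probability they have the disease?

Let D = the rare event, + = positive/flagged.
P(D) = 1/150
P(+|D) = 85/100 = 17/20
P(+|D') = 2/100 = 1/50
P(+) = P(+|D)P(D) + P(+|D')P(D')
     = \frac{17}{20} × \frac{1}{150} + \frac{1}{50} × \frac{149}{150}
     = \frac{383}{15000}
P(D|+) = P(+|D)P(D)/P(+) = \frac{85}{383}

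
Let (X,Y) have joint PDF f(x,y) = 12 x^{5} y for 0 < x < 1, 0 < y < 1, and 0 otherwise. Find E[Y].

E[Y] = ∫_0^1 ∫_0^1 y × f(x,y) dx dy
= \frac{2}{3}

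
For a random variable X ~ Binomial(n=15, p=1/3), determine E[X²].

Using the identity E[X²] = Var(X) + (E[X])²:
E[X] = 5
Var(X) = \frac{10}{3}
E[X²] = \frac{10}{3} + (5)²
= \frac{85}{3}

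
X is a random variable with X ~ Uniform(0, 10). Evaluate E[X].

For X ~ Uniform(0, 10), the expected value is:
E[X] = 5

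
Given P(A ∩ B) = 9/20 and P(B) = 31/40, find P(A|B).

P(A|B) = P(A ∩ B) / P(B)
= (9/20) / (31/40)
= 18/31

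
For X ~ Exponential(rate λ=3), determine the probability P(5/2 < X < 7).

P(5/2 < X < 7) = ∫_{5/2}^{7} f(x) dx
where f(x) = 3 e^{- 3 x}
= - \frac{1}{e^{21}} + e^{- \frac{15}{2}}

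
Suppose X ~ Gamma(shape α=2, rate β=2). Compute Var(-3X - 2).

For X ~ Gamma(shape α=2, rate β=2):
Var(X) = \frac{1}{2}
Var(-3X - 2) = (-3)² × Var(X) = 9 × \frac{1}{2} = \frac{9}{2}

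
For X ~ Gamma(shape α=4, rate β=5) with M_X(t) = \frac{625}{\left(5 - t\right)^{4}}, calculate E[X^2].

To find E[X^2], compute M^(2)(0):
M^(1)(t) = \frac{2500}{\left(5 - t\right)^{5}}
M^(2)(t) = \frac{12500}{\left(5 - t\right)^{6}}
M^(2)(0) = \frac{4}{5}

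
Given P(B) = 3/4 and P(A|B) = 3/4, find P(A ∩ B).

By definition, P(A|B) = P(A ∩ B) / P(B)
So P(A ∩ B) = P(A|B) × P(B)
= 3/4 × 3/4
= 9/16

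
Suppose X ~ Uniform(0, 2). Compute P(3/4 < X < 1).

P(3/4 < X < 1) = ∫_{3/4}^{1} f(x) dx
where f(x) = \frac{1}{2}
= \frac{1}{8}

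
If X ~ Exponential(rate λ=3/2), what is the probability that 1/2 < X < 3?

P(1/2 < X < 3) = ∫_{1/2}^{3} f(x) dx
where f(x) = \frac{3 e^{- \frac{3 x}{2}}}{2}
= - \frac{1}{e^{\frac{9}{2}}} + e^{- \frac{3}{4}}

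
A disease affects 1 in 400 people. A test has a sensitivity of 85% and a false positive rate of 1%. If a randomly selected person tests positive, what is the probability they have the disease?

Let D = the rare event, + = positive/flagged.
P(D) = 1/400
P(+|D) = 85/100 = 17/20
P(+|D') = 1/100
P(+) = P(+|D)P(D) + P(+|D')P(D')
     = \frac{17}{20} × \frac{1}{400} + \frac{1}{100} × \frac{399}{400}
     = \frac{121}{10000}
P(D|+) = P(+|D)P(D)/P(+) = \frac{85}{484}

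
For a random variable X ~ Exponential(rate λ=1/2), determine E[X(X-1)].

E[X(X-1)] = E[X² - X] = E[X²] - E[X]
E[X] = 2
E[X²] = Var(X) + (E[X])² = 4 + (2)² = 8
E[X(X-1)] = 8 - 2 = 6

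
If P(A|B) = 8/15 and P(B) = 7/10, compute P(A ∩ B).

By definition, P(A|B) = P(A ∩ B) / P(B)
So P(A ∩ B) = P(A|B) × P(B)
= 8/15 × 7/10
= 28/75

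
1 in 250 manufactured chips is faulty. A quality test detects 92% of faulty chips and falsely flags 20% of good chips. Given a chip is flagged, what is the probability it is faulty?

Let D = the rare event, + = positive/flagged.
P(D) = 1/250
P(+|D) = 92/100 = 23/25
P(+|D') = 20/100 = 1/5
P(+) = P(+|D)P(D) + P(+|D')P(D')
     = \frac{23}{25} × \frac{1}{250} + \frac{1}{5} × \frac{249}{250}
     = \frac{634}{3125}
P(D|+) = P(+|D)P(D)/P(+) = \frac{23}{1268}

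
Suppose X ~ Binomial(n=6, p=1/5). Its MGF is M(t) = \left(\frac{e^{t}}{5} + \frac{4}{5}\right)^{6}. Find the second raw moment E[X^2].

To find E[X^2], compute M^(2)(0):
M^(1)(t) = \frac{6 \left(\frac{e^{t}}{5} + \frac{4}{5}\right)^{5} e^{t}}{5}
M^(2)(t) = \frac{6 \left(\frac{e^{t}}{5} + \frac{4}{5}\right)^{5} e^{t}}{5} + \frac{6 \left(\frac{e^{t}}{5} + \frac{4}{5}\right)^{4} e^{2 t}}{5}
M^(2)(0) = \frac{12}{5}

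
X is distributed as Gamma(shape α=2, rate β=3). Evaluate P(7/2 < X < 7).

P(7/2 < X < 7) = ∫_{7/2}^{7} f(x) dx
where f(x) = 9 x e^{- 3 x}
= - \frac{22}{e^{21}} + \frac{23}{2 e^{\frac{21}{2}}}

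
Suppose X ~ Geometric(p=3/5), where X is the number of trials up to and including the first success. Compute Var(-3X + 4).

For X ~ Geometric(p=3/5), where X is the number of trials up to and including the first success:
Var(X) = \frac{10}{9}
Var(-3X + 4) = (-3)² × Var(X) = 9 × \frac{10}{9} = 10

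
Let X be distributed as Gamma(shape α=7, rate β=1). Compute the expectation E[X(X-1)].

E[X(X-1)] = E[X² - X] = E[X²] - E[X]
E[X] = 7
E[X²] = Var(X) + (E[X])² = 7 + (7)² = 56
E[X(X-1)] = 56 - 7 = 49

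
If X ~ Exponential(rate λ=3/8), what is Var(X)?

For X ~ Exponential(rate λ=3/8):
Var(X) = \frac{64}{9}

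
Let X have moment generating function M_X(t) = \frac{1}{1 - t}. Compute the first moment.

To find E[X], compute M^(1)(0):
M^(1)(t) = \frac{1}{\left(1 - t\right)^{2}}
M^(1)(0) = 1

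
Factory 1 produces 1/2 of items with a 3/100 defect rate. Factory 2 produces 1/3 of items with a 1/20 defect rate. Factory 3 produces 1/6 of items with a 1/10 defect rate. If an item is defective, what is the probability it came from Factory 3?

Using Bayes' theorem:
P(F1) = 1/2, P(D|F1) = 3/100
P(F2) = 1/3, P(D|F2) = 1/20
P(F3) = 1/6, P(D|F3) = 1/10
P(D) = P(D|F1)P(F1) + P(D|F2)P(F2) + P(D|F3)P(F3)
     = \frac{29}{600}
P(F3|D) = P(D|F3)P(F3) / P(D)
= \frac{10}{29}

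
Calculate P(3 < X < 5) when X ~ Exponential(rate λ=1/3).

P(3 < X < 5) = ∫_{3}^{5} f(x) dx
where f(x) = \frac{e^{- \frac{x}{3}}}{3}
= - \frac{1}{e^{\frac{5}{3}}} + e^{-1}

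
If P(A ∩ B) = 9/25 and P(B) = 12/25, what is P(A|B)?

P(A|B) = P(A ∩ B) / P(B)
= (9/25) / (12/25)
= 3/4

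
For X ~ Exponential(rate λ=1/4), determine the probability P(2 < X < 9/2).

P(2 < X < 9/2) = ∫_{2}^{9/2} f(x) dx
where f(x) = \frac{e^{- \frac{x}{4}}}{4}
= - \frac{1}{e^{\frac{9}{8}}} + e^{- \frac{1}{2}}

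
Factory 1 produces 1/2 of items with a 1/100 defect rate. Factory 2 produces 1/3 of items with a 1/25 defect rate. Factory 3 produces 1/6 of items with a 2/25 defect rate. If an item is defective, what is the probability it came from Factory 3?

Using Bayes' theorem:
P(F1) = 1/2, P(D|F1) = 1/100
P(F2) = 1/3, P(D|F2) = 1/25
P(F3) = 1/6, P(D|F3) = 2/25
P(D) = P(D|F1)P(F1) + P(D|F2)P(F2) + P(D|F3)P(F3)
     = \frac{19}{600}
P(F3|D) = P(D|F3)P(F3) / P(D)
= \frac{8}{19}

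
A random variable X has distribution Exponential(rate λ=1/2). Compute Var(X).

For X ~ Exponential(rate λ=1/2):
Var(X) = 4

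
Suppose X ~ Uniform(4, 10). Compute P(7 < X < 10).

P(7 < X < 10) = ∫_{7}^{10} f(x) dx
where f(x) = \frac{1}{6}
= \frac{1}{2}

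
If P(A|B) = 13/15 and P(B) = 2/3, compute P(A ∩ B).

By definition, P(A|B) = P(A ∩ B) / P(B)
So P(A ∩ B) = P(A|B) × P(B)
= 13/15 × 2/3
= 26/45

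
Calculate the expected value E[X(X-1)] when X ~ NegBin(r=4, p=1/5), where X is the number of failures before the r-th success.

E[X(X-1)] = E[X² - X] = E[X²] - E[X]
E[X] = 16
E[X²] = Var(X) + (E[X])² = 80 + (16)² = 336
E[X(X-1)] = 336 - 16 = 320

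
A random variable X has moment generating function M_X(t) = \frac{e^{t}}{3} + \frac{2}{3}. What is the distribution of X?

The MGF M(t) = \frac{e^{t}}{3} + \frac{2}{3} is the standard form for the Bernoulli distribution.
Comparing with the known MGF formula identifies: Bernoulli(p=1/3)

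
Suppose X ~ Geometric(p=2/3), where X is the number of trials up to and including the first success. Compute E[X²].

Using the identity E[X²] = Var(X) + (E[X])²:
E[X] = \frac{3}{2}
Var(X) = \frac{3}{4}
E[X²] = \frac{3}{4} + (\frac{3}{2})²
= 3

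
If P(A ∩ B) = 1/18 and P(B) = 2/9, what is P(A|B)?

P(A|B) = P(A ∩ B) / P(B)
= (1/18) / (2/9)
= 1/4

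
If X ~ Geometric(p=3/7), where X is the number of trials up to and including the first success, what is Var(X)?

For X ~ Geometric(p=3/7), where X is the number of trials up to and including the first success:
Var(X) = \frac{28}{9}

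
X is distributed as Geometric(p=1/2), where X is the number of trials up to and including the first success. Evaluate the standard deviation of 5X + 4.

For X ~ Geometric(p=1/2), where X is the number of trials up to and including the first success:
Var(X) = 2
SD(X) = √(Var(X)) = √(2) = \sqrt{2}
SD(5X + 4) = |5| × SD(X) = 5 × \sqrt{2} = 5 \sqrt{2}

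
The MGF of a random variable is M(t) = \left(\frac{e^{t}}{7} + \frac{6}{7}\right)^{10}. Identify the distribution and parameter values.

The MGF M(t) = \left(\frac{e^{t}}{7} + \frac{6}{7}\right)^{10} is the standard form for the Binomial distribution.
Comparing with the known MGF formula identifies: Binomial(n=10, p=1/7)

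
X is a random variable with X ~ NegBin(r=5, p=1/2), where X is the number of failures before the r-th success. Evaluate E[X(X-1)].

E[X(X-1)] = E[X² - X] = E[X²] - E[X]
E[X] = 5
E[X²] = Var(X) + (E[X])² = 10 + (5)² = 35
E[X(X-1)] = 35 - 5 = 30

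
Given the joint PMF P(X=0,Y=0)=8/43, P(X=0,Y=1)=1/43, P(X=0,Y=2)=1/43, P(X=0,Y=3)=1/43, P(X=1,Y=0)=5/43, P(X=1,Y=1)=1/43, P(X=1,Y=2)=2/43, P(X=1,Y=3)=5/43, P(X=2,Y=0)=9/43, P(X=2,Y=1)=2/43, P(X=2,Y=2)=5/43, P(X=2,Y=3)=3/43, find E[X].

First find marginal of X:
P(X=0) = 11/43
P(X=1) = 13/43
P(X=2) = 19/43
E[X] = 0 × 11/43 + 1 × 13/43 + 2 × 19/43 = 51/43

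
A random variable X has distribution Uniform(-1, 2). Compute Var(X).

For X ~ Uniform(-1, 2):
Var(X) = \frac{3}{4}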